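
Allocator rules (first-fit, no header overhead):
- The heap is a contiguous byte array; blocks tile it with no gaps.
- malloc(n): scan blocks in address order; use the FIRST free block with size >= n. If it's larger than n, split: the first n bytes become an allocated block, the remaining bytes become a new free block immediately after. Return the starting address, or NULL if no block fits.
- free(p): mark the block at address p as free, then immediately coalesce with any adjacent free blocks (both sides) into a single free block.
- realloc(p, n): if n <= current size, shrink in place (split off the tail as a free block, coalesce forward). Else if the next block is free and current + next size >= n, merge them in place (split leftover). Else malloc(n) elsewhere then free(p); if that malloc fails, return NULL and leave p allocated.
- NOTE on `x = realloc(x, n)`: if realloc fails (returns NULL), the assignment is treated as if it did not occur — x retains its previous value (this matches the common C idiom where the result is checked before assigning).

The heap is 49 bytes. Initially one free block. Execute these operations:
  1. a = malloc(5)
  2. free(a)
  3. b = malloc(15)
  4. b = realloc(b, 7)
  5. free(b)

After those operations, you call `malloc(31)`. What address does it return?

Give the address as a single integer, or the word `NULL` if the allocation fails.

Op 1: a = malloc(5) -> a = 0; heap: [0-4 ALLOC][5-48 FREE]
Op 2: free(a) -> (freed a); heap: [0-48 FREE]
Op 3: b = malloc(15) -> b = 0; heap: [0-14 ALLOC][15-48 FREE]
Op 4: b = realloc(b, 7) -> b = 0; heap: [0-6 ALLOC][7-48 FREE]
Op 5: free(b) -> (freed b); heap: [0-48 FREE]
malloc(31): first-fit scan over [0-48 FREE] -> 0

Answer: 0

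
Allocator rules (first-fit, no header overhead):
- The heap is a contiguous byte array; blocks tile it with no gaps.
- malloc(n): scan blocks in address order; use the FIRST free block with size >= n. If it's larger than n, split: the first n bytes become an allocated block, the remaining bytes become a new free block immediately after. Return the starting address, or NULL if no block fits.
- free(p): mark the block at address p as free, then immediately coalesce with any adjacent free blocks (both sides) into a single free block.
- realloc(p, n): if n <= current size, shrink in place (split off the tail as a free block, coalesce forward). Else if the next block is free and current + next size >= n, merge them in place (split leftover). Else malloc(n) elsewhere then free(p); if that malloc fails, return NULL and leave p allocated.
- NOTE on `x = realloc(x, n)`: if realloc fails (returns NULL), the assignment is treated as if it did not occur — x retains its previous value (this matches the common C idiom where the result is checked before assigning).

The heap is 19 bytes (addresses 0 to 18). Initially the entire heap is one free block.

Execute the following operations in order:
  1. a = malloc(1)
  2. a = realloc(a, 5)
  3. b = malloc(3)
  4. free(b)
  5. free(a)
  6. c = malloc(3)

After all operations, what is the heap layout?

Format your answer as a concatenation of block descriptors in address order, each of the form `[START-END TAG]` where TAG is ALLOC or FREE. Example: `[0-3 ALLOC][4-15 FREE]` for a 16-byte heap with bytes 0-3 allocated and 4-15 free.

Answer: [0-2 ALLOC][3-18 FREE]

Derivation:
Op 1: a = malloc(1) -> a = 0; heap: [0-0 ALLOC][1-18 FREE]
Op 2: a = realloc(a, 5) -> a = 0; heap: [0-4 ALLOC][5-18 FREE]
Op 3: b = malloc(3) -> b = 5; heap: [0-4 ALLOC][5-7 ALLOC][8-18 FREE]
Op 4: free(b) -> (freed b); heap: [0-4 ALLOC][5-18 FREE]
Op 5: free(a) -> (freed a); heap: [0-18 FREE]
Op 6: c = malloc(3) -> c = 0; heap: [0-2 ALLOC][3-18 FREE]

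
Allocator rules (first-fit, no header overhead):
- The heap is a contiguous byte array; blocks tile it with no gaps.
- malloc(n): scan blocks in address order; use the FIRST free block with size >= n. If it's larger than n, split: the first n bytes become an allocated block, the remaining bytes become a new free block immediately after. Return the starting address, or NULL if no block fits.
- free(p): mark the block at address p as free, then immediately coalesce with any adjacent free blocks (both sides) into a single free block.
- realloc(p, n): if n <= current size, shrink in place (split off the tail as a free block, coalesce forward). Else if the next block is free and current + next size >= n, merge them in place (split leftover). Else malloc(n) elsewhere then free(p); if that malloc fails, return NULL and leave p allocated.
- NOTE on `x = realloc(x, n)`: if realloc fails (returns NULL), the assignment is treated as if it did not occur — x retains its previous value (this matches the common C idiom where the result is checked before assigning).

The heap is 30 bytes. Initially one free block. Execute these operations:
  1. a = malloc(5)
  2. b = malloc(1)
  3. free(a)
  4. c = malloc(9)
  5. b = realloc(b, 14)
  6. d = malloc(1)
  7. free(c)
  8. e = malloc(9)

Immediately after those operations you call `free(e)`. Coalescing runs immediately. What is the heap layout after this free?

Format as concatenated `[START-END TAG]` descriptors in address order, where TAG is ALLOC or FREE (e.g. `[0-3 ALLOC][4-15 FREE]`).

Op 1: a = malloc(5) -> a = 0; heap: [0-4 ALLOC][5-29 FREE]
Op 2: b = malloc(1) -> b = 5; heap: [0-4 ALLOC][5-5 ALLOC][6-29 FREE]
Op 3: free(a) -> (freed a); heap: [0-4 FREE][5-5 ALLOC][6-29 FREE]
Op 4: c = malloc(9) -> c = 6; heap: [0-4 FREE][5-5 ALLOC][6-14 ALLOC][15-29 FREE]
Op 5: b = realloc(b, 14) -> b = 15; heap: [0-5 FREE][6-14 ALLOC][15-28 ALLOC][29-29 FREE]
Op 6: d = malloc(1) -> d = 0; heap: [0-0 ALLOC][1-5 FREE][6-14 ALLOC][15-28 ALLOC][29-29 FREE]
Op 7: free(c) -> (freed c); heap: [0-0 ALLOC][1-14 FREE][15-28 ALLOC][29-29 FREE]
Op 8: e = malloc(9) -> e = 1; heap: [0-0 ALLOC][1-9 ALLOC][10-14 FREE][15-28 ALLOC][29-29 FREE]
free(e): e = 1 -> block [1-9 ALLOC]; mark free, coalesce with adjacent free neighbors -> [0-0 ALLOC][1-14 FREE][15-28 ALLOC][29-29 FREE]

Answer: [0-0 ALLOC][1-14 FREE][15-28 ALLOC][29-29 FREE]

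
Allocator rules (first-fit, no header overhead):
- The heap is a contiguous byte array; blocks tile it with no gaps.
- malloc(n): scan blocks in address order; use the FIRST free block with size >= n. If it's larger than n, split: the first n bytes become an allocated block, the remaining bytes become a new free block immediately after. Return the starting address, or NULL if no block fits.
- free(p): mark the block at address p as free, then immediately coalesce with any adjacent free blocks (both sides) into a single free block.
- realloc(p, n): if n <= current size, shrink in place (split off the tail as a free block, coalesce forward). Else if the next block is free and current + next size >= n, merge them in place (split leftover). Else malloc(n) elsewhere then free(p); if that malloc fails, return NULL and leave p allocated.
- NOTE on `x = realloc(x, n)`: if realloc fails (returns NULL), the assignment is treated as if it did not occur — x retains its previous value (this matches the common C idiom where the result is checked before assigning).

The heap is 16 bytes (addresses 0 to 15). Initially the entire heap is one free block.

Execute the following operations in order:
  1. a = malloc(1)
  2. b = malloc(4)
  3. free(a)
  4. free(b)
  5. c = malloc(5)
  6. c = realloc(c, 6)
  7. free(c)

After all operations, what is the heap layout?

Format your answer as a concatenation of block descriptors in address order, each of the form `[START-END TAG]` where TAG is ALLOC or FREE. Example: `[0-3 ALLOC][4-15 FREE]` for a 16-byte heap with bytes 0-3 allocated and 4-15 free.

Op 1: a = malloc(1) -> a = 0; heap: [0-0 ALLOC][1-15 FREE]
Op 2: b = malloc(4) -> b = 1; heap: [0-0 ALLOC][1-4 ALLOC][5-15 FREE]
Op 3: free(a) -> (freed a); heap: [0-0 FREE][1-4 ALLOC][5-15 FREE]
Op 4: free(b) -> (freed b); heap: [0-15 FREE]
Op 5: c = malloc(5) -> c = 0; heap: [0-4 ALLOC][5-15 FREE]
Op 6: c = realloc(c, 6) -> c = 0; heap: [0-5 ALLOC][6-15 FREE]
Op 7: free(c) -> (freed c); heap: [0-15 FREE]

Answer: [0-15 FREE]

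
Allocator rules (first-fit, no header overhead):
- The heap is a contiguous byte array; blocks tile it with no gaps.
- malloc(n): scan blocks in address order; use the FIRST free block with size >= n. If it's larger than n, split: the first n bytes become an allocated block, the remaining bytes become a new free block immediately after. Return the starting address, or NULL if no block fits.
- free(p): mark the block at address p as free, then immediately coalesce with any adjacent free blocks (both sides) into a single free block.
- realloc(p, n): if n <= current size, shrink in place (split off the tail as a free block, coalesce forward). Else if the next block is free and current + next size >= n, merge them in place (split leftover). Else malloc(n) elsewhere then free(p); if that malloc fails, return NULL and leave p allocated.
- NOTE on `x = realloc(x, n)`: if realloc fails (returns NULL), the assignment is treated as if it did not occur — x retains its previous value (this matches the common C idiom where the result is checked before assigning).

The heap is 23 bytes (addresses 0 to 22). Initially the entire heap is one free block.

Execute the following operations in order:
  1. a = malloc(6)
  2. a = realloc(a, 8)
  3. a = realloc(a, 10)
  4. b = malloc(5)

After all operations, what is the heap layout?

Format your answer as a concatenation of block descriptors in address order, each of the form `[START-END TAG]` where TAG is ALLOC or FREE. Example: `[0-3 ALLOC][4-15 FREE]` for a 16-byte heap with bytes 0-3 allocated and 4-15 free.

Op 1: a = malloc(6) -> a = 0; heap: [0-5 ALLOC][6-22 FREE]
Op 2: a = realloc(a, 8) -> a = 0; heap: [0-7 ALLOC][8-22 FREE]
Op 3: a = realloc(a, 10) -> a = 0; heap: [0-9 ALLOC][10-22 FREE]
Op 4: b = malloc(5) -> b = 10; heap: [0-9 ALLOC][10-14 ALLOC][15-22 FREE]

Answer: [0-9 ALLOC][10-14 ALLOC][15-22 FREE]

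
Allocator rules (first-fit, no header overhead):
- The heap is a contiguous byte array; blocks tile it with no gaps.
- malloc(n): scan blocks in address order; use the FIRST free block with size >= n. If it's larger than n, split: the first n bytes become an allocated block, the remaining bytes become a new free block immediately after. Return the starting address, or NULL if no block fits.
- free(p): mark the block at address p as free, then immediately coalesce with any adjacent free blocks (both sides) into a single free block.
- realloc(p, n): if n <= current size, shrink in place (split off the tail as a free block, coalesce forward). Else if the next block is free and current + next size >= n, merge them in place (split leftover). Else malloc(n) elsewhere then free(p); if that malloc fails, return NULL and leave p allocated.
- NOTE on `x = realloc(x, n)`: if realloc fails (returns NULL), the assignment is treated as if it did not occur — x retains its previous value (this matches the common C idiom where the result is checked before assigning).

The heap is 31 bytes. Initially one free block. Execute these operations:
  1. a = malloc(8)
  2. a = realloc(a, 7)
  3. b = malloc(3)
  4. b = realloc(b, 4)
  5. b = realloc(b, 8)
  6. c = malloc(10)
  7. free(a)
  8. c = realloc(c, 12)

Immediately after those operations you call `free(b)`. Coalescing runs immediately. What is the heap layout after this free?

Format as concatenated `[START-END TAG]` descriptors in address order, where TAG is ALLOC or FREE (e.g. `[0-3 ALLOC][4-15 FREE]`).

Answer: [0-14 FREE][15-26 ALLOC][27-30 FREE]

Derivation:
Op 1: a = malloc(8) -> a = 0; heap: [0-7 ALLOC][8-30 FREE]
Op 2: a = realloc(a, 7) -> a = 0; heap: [0-6 ALLOC][7-30 FREE]
Op 3: b = malloc(3) -> b = 7; heap: [0-6 ALLOC][7-9 ALLOC][10-30 FREE]
Op 4: b = realloc(b, 4) -> b = 7; heap: [0-6 ALLOC][7-10 ALLOC][11-30 FREE]
Op 5: b = realloc(b, 8) -> b = 7; heap: [0-6 ALLOC][7-14 ALLOC][15-30 FREE]
Op 6: c = malloc(10) -> c = 15; heap: [0-6 ALLOC][7-14 ALLOC][15-24 ALLOC][25-30 FREE]
Op 7: free(a) -> (freed a); heap: [0-6 FREE][7-14 ALLOC][15-24 ALLOC][25-30 FREE]
Op 8: c = realloc(c, 12) -> c = 15; heap: [0-6 FREE][7-14 ALLOC][15-26 ALLOC][27-30 FREE]
free(b): b = 7 -> block [7-14 ALLOC]; mark free, coalesce with adjacent free neighbors -> [0-14 FREE][15-26 ALLOC][27-30 FREE]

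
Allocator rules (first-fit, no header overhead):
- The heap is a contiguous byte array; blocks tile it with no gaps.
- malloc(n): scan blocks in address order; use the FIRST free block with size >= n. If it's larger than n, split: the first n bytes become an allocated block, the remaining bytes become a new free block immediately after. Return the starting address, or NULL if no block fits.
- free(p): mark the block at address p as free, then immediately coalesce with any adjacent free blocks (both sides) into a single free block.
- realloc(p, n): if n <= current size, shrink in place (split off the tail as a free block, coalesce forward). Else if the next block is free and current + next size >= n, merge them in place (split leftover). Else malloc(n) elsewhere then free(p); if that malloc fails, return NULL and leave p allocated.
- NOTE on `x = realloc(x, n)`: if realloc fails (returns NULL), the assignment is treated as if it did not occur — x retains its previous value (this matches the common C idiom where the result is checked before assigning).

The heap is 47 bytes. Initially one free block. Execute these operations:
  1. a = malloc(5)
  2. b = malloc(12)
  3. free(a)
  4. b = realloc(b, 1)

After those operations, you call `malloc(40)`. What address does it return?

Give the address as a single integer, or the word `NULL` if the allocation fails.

Answer: 6

Derivation:
Op 1: a = malloc(5) -> a = 0; heap: [0-4 ALLOC][5-46 FREE]
Op 2: b = malloc(12) -> b = 5; heap: [0-4 ALLOC][5-16 ALLOC][17-46 FREE]
Op 3: free(a) -> (freed a); heap: [0-4 FREE][5-16 ALLOC][17-46 FREE]
Op 4: b = realloc(b, 1) -> b = 5; heap: [0-4 FREE][5-5 ALLOC][6-46 FREE]
malloc(40): first-fit scan over [0-4 FREE][5-5 ALLOC][6-46 FREE] -> 6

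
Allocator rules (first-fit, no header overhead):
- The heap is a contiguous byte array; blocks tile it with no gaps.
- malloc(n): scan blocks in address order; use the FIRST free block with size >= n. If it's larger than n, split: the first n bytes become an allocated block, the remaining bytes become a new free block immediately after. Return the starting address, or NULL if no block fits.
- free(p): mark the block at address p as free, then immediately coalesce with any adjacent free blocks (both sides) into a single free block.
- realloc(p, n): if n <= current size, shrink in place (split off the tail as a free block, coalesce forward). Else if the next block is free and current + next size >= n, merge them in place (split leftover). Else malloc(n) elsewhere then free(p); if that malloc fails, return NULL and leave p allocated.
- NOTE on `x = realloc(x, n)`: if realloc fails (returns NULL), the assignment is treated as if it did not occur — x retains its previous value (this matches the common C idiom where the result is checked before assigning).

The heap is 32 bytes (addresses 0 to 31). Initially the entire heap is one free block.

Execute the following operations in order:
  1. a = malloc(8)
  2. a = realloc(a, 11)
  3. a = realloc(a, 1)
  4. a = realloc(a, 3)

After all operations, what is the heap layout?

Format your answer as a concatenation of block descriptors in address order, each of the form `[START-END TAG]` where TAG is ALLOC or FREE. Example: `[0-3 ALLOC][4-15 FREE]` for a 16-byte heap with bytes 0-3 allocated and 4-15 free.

Op 1: a = malloc(8) -> a = 0; heap: [0-7 ALLOC][8-31 FREE]
Op 2: a = realloc(a, 11) -> a = 0; heap: [0-10 ALLOC][11-31 FREE]
Op 3: a = realloc(a, 1) -> a = 0; heap: [0-0 ALLOC][1-31 FREE]
Op 4: a = realloc(a, 3) -> a = 0; heap: [0-2 ALLOC][3-31 FREE]

Answer: [0-2 ALLOC][3-31 FREE]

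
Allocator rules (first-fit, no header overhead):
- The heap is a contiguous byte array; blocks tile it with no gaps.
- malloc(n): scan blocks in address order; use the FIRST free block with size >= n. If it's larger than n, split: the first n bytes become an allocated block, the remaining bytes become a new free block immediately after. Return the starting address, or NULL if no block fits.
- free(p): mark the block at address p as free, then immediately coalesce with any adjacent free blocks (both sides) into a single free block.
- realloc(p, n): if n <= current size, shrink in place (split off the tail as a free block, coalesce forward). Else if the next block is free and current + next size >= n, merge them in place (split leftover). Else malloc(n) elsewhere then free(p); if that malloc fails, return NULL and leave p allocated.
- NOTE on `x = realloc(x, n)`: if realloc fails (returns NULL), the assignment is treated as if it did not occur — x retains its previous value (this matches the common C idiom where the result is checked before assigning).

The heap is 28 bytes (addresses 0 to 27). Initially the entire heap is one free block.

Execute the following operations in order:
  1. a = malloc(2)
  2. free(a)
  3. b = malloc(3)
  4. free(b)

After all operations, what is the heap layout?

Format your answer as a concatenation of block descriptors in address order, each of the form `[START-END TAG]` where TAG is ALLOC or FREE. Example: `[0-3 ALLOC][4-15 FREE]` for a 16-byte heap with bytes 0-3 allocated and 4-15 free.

Op 1: a = malloc(2) -> a = 0; heap: [0-1 ALLOC][2-27 FREE]
Op 2: free(a) -> (freed a); heap: [0-27 FREE]
Op 3: b = malloc(3) -> b = 0; heap: [0-2 ALLOC][3-27 FREE]
Op 4: free(b) -> (freed b); heap: [0-27 FREE]

Answer: [0-27 FREE]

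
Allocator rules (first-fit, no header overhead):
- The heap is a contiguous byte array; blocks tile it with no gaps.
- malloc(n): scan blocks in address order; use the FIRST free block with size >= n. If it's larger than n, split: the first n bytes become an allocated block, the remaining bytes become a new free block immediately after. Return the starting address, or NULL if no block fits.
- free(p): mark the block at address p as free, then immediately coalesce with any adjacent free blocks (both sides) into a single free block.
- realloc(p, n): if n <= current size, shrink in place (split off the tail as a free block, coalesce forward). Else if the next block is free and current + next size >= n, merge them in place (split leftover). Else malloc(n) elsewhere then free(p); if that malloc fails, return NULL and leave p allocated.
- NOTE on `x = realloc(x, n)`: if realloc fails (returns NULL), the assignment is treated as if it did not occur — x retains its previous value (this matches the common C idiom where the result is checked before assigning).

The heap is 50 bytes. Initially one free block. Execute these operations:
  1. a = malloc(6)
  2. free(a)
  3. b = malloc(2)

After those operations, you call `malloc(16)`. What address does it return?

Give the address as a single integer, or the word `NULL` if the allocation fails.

Op 1: a = malloc(6) -> a = 0; heap: [0-5 ALLOC][6-49 FREE]
Op 2: free(a) -> (freed a); heap: [0-49 FREE]
Op 3: b = malloc(2) -> b = 0; heap: [0-1 ALLOC][2-49 FREE]
malloc(16): first-fit scan over [0-1 ALLOC][2-49 FREE] -> 2

Answer: 2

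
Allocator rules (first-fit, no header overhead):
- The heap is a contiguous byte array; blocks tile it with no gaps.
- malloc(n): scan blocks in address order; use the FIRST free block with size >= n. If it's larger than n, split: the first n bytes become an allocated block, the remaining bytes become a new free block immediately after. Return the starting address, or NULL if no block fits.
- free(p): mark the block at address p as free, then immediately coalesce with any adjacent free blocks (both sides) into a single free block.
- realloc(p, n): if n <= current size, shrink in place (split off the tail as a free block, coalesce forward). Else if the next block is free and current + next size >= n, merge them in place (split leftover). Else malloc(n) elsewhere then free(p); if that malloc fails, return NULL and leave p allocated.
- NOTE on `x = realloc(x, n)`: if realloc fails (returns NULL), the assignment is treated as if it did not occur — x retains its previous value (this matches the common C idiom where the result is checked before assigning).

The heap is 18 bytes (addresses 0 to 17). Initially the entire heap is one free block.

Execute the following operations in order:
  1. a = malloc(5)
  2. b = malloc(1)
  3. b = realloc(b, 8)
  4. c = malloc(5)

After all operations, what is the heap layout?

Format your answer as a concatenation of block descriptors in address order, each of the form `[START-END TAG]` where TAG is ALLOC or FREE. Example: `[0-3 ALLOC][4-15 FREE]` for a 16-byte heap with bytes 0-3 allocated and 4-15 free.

Op 1: a = malloc(5) -> a = 0; heap: [0-4 ALLOC][5-17 FREE]
Op 2: b = malloc(1) -> b = 5; heap: [0-4 ALLOC][5-5 ALLOC][6-17 FREE]
Op 3: b = realloc(b, 8) -> b = 5; heap: [0-4 ALLOC][5-12 ALLOC][13-17 FREE]
Op 4: c = malloc(5) -> c = 13; heap: [0-4 ALLOC][5-12 ALLOC][13-17 ALLOC]

Answer: [0-4 ALLOC][5-12 ALLOC][13-17 ALLOC]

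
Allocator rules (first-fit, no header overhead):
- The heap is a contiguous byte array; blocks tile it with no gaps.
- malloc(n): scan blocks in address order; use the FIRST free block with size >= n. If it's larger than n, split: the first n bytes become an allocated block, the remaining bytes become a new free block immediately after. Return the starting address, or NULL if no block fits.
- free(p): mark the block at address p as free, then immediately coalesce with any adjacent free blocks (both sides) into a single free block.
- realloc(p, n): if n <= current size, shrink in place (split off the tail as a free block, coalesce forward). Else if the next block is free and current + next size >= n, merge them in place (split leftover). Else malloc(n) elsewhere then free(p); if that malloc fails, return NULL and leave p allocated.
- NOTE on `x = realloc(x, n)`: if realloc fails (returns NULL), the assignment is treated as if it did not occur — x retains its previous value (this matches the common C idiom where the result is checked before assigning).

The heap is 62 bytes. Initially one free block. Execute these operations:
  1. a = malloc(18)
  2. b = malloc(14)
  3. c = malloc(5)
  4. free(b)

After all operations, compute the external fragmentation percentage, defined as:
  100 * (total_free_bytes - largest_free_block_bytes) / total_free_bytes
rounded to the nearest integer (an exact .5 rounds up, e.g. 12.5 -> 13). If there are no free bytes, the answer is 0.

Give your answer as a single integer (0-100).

Answer: 36

Derivation:
Op 1: a = malloc(18) -> a = 0; heap: [0-17 ALLOC][18-61 FREE]
Op 2: b = malloc(14) -> b = 18; heap: [0-17 ALLOC][18-31 ALLOC][32-61 FREE]
Op 3: c = malloc(5) -> c = 32; heap: [0-17 ALLOC][18-31 ALLOC][32-36 ALLOC][37-61 FREE]
Op 4: free(b) -> (freed b); heap: [0-17 ALLOC][18-31 FREE][32-36 ALLOC][37-61 FREE]
Free blocks: [14 25] total_free=39 largest=25 -> 100*(39-25)/39 = 1400/39 ≈ 35.897 -> rounds to 36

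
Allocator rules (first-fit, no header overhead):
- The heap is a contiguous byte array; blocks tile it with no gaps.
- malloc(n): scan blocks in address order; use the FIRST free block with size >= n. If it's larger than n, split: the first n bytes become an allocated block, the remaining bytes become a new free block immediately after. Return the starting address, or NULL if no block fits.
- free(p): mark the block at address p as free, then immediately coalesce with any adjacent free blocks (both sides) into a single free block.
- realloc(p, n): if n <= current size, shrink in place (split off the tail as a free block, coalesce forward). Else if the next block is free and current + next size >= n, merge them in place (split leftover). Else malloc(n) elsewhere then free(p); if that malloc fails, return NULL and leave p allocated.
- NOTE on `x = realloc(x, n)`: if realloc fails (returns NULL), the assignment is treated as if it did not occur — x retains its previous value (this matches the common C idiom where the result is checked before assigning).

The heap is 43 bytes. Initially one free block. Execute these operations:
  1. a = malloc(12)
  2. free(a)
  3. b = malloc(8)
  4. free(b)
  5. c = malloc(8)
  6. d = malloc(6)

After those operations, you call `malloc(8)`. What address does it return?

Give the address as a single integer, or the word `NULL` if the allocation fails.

Answer: 14

Derivation:
Op 1: a = malloc(12) -> a = 0; heap: [0-11 ALLOC][12-42 FREE]
Op 2: free(a) -> (freed a); heap: [0-42 FREE]
Op 3: b = malloc(8) -> b = 0; heap: [0-7 ALLOC][8-42 FREE]
Op 4: free(b) -> (freed b); heap: [0-42 FREE]
Op 5: c = malloc(8) -> c = 0; heap: [0-7 ALLOC][8-42 FREE]
Op 6: d = malloc(6) -> d = 8; heap: [0-7 ALLOC][8-13 ALLOC][14-42 FREE]
malloc(8): first-fit scan over [0-7 ALLOC][8-13 ALLOC][14-42 FREE] -> 14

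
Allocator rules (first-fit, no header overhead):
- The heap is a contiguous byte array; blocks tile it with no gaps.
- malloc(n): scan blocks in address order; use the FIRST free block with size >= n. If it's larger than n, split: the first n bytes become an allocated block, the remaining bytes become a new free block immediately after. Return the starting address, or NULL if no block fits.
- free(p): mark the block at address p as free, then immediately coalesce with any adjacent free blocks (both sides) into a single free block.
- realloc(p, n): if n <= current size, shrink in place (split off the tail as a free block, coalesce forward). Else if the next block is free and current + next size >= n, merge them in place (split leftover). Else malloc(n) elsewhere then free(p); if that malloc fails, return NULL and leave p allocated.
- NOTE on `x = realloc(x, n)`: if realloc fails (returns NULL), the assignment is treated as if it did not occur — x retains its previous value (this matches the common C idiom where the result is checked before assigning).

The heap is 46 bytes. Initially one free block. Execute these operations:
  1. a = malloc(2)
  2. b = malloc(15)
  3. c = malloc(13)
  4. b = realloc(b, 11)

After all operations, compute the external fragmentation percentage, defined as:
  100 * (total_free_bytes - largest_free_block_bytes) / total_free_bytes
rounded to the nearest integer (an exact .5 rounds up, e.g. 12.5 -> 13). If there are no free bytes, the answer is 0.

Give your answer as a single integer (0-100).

Answer: 20

Derivation:
Op 1: a = malloc(2) -> a = 0; heap: [0-1 ALLOC][2-45 FREE]
Op 2: b = malloc(15) -> b = 2; heap: [0-1 ALLOC][2-16 ALLOC][17-45 FREE]
Op 3: c = malloc(13) -> c = 17; heap: [0-1 ALLOC][2-16 ALLOC][17-29 ALLOC][30-45 FREE]
Op 4: b = realloc(b, 11) -> b = 2; heap: [0-1 ALLOC][2-12 ALLOC][13-16 FREE][17-29 ALLOC][30-45 FREE]
Free blocks: [4 16] total_free=20 largest=16 -> 100*(20-16)/20 = 400/20 = 20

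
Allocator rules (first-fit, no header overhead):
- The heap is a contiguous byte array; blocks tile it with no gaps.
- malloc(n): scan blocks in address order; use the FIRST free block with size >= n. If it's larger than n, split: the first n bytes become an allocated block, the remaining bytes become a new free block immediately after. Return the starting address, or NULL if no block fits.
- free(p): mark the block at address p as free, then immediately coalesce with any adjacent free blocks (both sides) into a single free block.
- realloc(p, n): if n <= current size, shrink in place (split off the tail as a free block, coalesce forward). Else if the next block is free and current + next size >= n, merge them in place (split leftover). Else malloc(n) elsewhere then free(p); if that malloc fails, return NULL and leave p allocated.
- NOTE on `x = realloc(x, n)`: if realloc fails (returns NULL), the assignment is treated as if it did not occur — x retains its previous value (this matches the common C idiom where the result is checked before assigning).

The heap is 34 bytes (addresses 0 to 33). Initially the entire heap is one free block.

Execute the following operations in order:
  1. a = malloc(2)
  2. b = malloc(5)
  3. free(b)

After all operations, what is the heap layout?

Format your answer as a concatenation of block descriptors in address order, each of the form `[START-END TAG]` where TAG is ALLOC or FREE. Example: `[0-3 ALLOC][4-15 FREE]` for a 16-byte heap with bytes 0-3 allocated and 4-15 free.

Op 1: a = malloc(2) -> a = 0; heap: [0-1 ALLOC][2-33 FREE]
Op 2: b = malloc(5) -> b = 2; heap: [0-1 ALLOC][2-6 ALLOC][7-33 FREE]
Op 3: free(b) -> (freed b); heap: [0-1 ALLOC][2-33 FREE]

Answer: [0-1 ALLOC][2-33 FREE]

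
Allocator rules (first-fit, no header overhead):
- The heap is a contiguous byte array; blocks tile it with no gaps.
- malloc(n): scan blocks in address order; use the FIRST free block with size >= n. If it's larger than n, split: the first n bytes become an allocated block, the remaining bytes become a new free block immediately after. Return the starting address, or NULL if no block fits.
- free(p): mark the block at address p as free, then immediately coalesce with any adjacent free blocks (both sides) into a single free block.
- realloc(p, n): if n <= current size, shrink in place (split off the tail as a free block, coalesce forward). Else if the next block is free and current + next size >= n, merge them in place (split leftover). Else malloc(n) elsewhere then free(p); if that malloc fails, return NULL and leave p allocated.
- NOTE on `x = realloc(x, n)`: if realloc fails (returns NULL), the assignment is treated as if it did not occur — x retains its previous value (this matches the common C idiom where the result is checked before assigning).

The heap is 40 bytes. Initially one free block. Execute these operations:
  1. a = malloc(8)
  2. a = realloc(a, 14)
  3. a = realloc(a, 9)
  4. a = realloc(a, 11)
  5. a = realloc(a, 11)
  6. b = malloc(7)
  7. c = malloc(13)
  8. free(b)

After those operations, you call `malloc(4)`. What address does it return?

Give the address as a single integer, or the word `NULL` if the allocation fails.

Answer: 11

Derivation:
Op 1: a = malloc(8) -> a = 0; heap: [0-7 ALLOC][8-39 FREE]
Op 2: a = realloc(a, 14) -> a = 0; heap: [0-13 ALLOC][14-39 FREE]
Op 3: a = realloc(a, 9) -> a = 0; heap: [0-8 ALLOC][9-39 FREE]
Op 4: a = realloc(a, 11) -> a = 0; heap: [0-10 ALLOC][11-39 FREE]
Op 5: a = realloc(a, 11) -> a = 0; heap: [0-10 ALLOC][11-39 FREE]
Op 6: b = malloc(7) -> b = 11; heap: [0-10 ALLOC][11-17 ALLOC][18-39 FREE]
Op 7: c = malloc(13) -> c = 18; heap: [0-10 ALLOC][11-17 ALLOC][18-30 ALLOC][31-39 FREE]
Op 8: free(b) -> (freed b); heap: [0-10 ALLOC][11-17 FREE][18-30 ALLOC][31-39 FREE]
malloc(4): first-fit scan over [0-10 ALLOC][11-17 FREE][18-30 ALLOC][31-39 FREE] -> 11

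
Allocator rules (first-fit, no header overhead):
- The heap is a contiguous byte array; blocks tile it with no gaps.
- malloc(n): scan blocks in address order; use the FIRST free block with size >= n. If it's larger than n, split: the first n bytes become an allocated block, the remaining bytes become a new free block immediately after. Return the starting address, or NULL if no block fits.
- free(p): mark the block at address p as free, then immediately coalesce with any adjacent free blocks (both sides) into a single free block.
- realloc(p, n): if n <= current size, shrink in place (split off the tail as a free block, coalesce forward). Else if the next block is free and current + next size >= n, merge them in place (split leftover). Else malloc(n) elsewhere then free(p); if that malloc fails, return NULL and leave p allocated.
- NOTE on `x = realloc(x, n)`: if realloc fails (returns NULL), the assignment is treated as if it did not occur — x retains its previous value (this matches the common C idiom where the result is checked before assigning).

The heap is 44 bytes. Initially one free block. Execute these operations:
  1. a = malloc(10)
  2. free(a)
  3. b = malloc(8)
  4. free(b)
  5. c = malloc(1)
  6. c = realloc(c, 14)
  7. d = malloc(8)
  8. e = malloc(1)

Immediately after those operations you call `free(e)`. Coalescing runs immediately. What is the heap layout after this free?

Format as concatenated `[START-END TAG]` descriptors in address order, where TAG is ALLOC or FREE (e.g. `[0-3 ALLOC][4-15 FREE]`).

Answer: [0-13 ALLOC][14-21 ALLOC][22-43 FREE]

Derivation:
Op 1: a = malloc(10) -> a = 0; heap: [0-9 ALLOC][10-43 FREE]
Op 2: free(a) -> (freed a); heap: [0-43 FREE]
Op 3: b = malloc(8) -> b = 0; heap: [0-7 ALLOC][8-43 FREE]
Op 4: free(b) -> (freed b); heap: [0-43 FREE]
Op 5: c = malloc(1) -> c = 0; heap: [0-0 ALLOC][1-43 FREE]
Op 6: c = realloc(c, 14) -> c = 0; heap: [0-13 ALLOC][14-43 FREE]
Op 7: d = malloc(8) -> d = 14; heap: [0-13 ALLOC][14-21 ALLOC][22-43 FREE]
Op 8: e = malloc(1) -> e = 22; heap: [0-13 ALLOC][14-21 ALLOC][22-22 ALLOC][23-43 FREE]
free(e): e = 22 -> block [22-22 ALLOC]; mark free, coalesce with adjacent free neighbors -> [0-13 ALLOC][14-21 ALLOC][22-43 FREE]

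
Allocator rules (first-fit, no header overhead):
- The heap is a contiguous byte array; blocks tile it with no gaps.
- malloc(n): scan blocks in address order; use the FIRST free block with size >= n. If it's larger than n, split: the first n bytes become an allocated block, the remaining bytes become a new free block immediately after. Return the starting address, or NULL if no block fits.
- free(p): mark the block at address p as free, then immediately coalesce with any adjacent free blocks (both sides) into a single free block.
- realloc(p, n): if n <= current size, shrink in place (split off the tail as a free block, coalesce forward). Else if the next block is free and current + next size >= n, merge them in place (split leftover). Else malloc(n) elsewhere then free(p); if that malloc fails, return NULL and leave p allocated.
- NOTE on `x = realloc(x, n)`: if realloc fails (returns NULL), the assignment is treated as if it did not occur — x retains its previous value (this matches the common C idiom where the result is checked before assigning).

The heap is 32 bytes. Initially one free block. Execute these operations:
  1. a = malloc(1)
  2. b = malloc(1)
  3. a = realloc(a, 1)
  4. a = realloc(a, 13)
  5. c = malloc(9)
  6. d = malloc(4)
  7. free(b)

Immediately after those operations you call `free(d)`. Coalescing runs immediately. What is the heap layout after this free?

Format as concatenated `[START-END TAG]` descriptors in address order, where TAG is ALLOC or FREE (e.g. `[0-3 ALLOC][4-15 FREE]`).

Answer: [0-1 FREE][2-14 ALLOC][15-23 ALLOC][24-31 FREE]

Derivation:
Op 1: a = malloc(1) -> a = 0; heap: [0-0 ALLOC][1-31 FREE]
Op 2: b = malloc(1) -> b = 1; heap: [0-0 ALLOC][1-1 ALLOC][2-31 FREE]
Op 3: a = realloc(a, 1) -> a = 0; heap: [0-0 ALLOC][1-1 ALLOC][2-31 FREE]
Op 4: a = realloc(a, 13) -> a = 2; heap: [0-0 FREE][1-1 ALLOC][2-14 ALLOC][15-31 FREE]
Op 5: c = malloc(9) -> c = 15; heap: [0-0 FREE][1-1 ALLOC][2-14 ALLOC][15-23 ALLOC][24-31 FREE]
Op 6: d = malloc(4) -> d = 24; heap: [0-0 FREE][1-1 ALLOC][2-14 ALLOC][15-23 ALLOC][24-27 ALLOC][28-31 FREE]
Op 7: free(b) -> (freed b); heap: [0-1 FREE][2-14 ALLOC][15-23 ALLOC][24-27 ALLOC][28-31 FREE]
free(d): d = 24 -> block [24-27 ALLOC]; mark free, coalesce with adjacent free neighbors -> [0-1 FREE][2-14 ALLOC][15-23 ALLOC][24-31 FREE]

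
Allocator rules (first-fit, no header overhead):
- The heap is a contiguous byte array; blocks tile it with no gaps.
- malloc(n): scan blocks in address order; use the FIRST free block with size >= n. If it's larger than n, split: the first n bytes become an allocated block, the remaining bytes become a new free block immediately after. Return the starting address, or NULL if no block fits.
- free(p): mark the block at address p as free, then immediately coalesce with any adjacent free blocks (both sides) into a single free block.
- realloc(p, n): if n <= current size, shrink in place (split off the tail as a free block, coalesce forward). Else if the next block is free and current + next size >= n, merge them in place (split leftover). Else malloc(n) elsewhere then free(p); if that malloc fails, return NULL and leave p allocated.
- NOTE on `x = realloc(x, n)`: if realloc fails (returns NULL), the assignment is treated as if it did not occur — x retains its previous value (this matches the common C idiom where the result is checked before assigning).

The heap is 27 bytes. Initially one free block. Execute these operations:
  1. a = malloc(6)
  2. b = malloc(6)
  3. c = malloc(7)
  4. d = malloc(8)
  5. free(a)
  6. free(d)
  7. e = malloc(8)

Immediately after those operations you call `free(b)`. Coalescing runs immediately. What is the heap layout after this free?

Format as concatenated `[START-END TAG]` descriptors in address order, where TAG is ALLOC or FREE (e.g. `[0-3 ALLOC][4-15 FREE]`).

Answer: [0-11 FREE][12-18 ALLOC][19-26 ALLOC]

Derivation:
Op 1: a = malloc(6) -> a = 0; heap: [0-5 ALLOC][6-26 FREE]
Op 2: b = malloc(6) -> b = 6; heap: [0-5 ALLOC][6-11 ALLOC][12-26 FREE]
Op 3: c = malloc(7) -> c = 12; heap: [0-5 ALLOC][6-11 ALLOC][12-18 ALLOC][19-26 FREE]
Op 4: d = malloc(8) -> d = 19; heap: [0-5 ALLOC][6-11 ALLOC][12-18 ALLOC][19-26 ALLOC]
Op 5: free(a) -> (freed a); heap: [0-5 FREE][6-11 ALLOC][12-18 ALLOC][19-26 ALLOC]
Op 6: free(d) -> (freed d); heap: [0-5 FREE][6-11 ALLOC][12-18 ALLOC][19-26 FREE]
Op 7: e = malloc(8) -> e = 19; heap: [0-5 FREE][6-11 ALLOC][12-18 ALLOC][19-26 ALLOC]
free(b): b = 6 -> block [6-11 ALLOC]; mark free, coalesce with adjacent free neighbors -> [0-11 FREE][12-18 ALLOC][19-26 ALLOC]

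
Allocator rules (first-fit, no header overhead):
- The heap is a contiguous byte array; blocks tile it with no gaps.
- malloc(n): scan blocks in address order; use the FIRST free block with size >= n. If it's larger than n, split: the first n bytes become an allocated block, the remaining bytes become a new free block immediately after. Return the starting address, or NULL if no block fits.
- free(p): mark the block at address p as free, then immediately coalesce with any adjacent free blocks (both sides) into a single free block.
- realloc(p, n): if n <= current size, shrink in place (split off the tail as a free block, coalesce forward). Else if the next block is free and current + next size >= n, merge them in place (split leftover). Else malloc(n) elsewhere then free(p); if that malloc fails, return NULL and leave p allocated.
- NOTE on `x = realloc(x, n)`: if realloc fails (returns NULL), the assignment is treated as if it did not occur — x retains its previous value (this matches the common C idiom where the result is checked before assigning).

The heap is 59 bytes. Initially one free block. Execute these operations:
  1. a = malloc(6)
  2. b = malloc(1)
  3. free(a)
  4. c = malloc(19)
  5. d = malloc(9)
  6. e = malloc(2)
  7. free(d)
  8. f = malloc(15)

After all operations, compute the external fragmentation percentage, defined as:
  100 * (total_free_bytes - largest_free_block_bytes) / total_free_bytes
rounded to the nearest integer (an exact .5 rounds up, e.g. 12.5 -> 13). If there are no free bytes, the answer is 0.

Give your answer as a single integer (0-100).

Op 1: a = malloc(6) -> a = 0; heap: [0-5 ALLOC][6-58 FREE]
Op 2: b = malloc(1) -> b = 6; heap: [0-5 ALLOC][6-6 ALLOC][7-58 FREE]
Op 3: free(a) -> (freed a); heap: [0-5 FREE][6-6 ALLOC][7-58 FREE]
Op 4: c = malloc(19) -> c = 7; heap: [0-5 FREE][6-6 ALLOC][7-25 ALLOC][26-58 FREE]
Op 5: d = malloc(9) -> d = 26; heap: [0-5 FREE][6-6 ALLOC][7-25 ALLOC][26-34 ALLOC][35-58 FREE]
Op 6: e = malloc(2) -> e = 0; heap: [0-1 ALLOC][2-5 FREE][6-6 ALLOC][7-25 ALLOC][26-34 ALLOC][35-58 FREE]
Op 7: free(d) -> (freed d); heap: [0-1 ALLOC][2-5 FREE][6-6 ALLOC][7-25 ALLOC][26-58 FREE]
Op 8: f = malloc(15) -> f = 26; heap: [0-1 ALLOC][2-5 FREE][6-6 ALLOC][7-25 ALLOC][26-40 ALLOC][41-58 FREE]
Free blocks: [4 18] total_free=22 largest=18 -> 100*(22-18)/22 = 400/22 ≈ 18.182 -> rounds to 18

Answer: 18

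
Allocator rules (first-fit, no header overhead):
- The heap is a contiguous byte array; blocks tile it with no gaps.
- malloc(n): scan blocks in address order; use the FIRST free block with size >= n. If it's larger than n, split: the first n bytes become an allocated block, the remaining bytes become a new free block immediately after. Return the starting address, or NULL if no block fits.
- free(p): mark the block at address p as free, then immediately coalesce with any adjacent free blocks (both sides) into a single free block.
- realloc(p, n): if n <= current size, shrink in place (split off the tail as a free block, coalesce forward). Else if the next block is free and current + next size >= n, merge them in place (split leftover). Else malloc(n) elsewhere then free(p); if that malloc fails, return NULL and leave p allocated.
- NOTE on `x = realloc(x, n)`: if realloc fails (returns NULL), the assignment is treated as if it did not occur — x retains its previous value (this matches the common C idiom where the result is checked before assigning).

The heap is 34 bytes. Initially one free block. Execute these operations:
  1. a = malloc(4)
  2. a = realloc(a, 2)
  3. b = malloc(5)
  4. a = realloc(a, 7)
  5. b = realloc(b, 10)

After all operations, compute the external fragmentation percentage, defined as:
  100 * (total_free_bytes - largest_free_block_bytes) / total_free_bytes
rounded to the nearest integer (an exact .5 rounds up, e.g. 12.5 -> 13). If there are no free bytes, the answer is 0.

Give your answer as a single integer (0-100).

Op 1: a = malloc(4) -> a = 0; heap: [0-3 ALLOC][4-33 FREE]
Op 2: a = realloc(a, 2) -> a = 0; heap: [0-1 ALLOC][2-33 FREE]
Op 3: b = malloc(5) -> b = 2; heap: [0-1 ALLOC][2-6 ALLOC][7-33 FREE]
Op 4: a = realloc(a, 7) -> a = 7; heap: [0-1 FREE][2-6 ALLOC][7-13 ALLOC][14-33 FREE]
Op 5: b = realloc(b, 10) -> b = 14; heap: [0-6 FREE][7-13 ALLOC][14-23 ALLOC][24-33 FREE]
Free blocks: [7 10] total_free=17 largest=10 -> 100*(17-10)/17 = 700/17 ≈ 41.176 -> rounds to 41

Answer: 41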